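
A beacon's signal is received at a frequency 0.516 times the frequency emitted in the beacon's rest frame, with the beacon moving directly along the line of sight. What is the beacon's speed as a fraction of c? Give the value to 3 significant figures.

f_obs/f_src = √((1−β)/(1+β)) = 0.516  ⇒  (1−β)/(1+β) = 0.26626
β = |1 − D²|/(1 + D²) = |1 − 0.26626|/(1 + 0.26626) = 0.579

β ≈ 0.579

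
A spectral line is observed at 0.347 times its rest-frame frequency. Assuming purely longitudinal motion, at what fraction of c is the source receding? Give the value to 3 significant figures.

f_obs/f_src = √((1−β)/(1+β)) = 0.347  ⇒  (1−β)/(1+β) = 0.12041
β = |1 − D²|/(1 + D²) = |1 − 0.12041|/(1 + 0.12041) = 0.785

β ≈ 0.785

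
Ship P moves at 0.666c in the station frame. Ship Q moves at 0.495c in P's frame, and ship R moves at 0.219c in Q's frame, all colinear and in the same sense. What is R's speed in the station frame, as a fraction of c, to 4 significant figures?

Compose boost 2: (0.495 + 0.666)/(1 + 0.495×0.666) = 1.161/1.32967 = 0.873149
Compose boost 3: (0.219 + 0.873149)/(1 + 0.219×0.873149) = 1.09215/1.19122 = 0.9168

u ≈ 0.9168c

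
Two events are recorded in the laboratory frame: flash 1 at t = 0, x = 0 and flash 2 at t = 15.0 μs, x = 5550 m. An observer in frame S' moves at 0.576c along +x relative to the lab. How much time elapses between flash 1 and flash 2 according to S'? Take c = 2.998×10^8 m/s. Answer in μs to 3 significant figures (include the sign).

γ = 1/√(1 − 0.576²) = 1.2233
Δt' = γ(Δt − vΔx/c²) = 1.2233 × (15.0 μs − 0.576×5550 m / (2.998×10^8 m/s))
= 1.2233 × (4.3369 μs) = 5.31 μs

Δt' ≈ 5.31 μs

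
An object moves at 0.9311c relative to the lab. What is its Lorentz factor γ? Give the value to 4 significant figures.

γ = 1/√(1 − β²) = 1/√(1 − 0.9311²) = 1/√(0.133053) = 2.741

γ ≈ 2.741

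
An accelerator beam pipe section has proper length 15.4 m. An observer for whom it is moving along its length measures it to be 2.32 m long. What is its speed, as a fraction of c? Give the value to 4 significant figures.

β ≈ 0.9886

γ = L₀/L = 15.4/2.32 = 6.63793
β = √(1 − 1/γ²) = 0.9886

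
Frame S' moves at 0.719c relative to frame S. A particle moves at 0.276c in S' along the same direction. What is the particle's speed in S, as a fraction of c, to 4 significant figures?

Relativistic velocity addition: u = (u' + v)/(1 + u'v/c²)
= (0.276 + 0.719)/(1 + 0.276×0.719) = 0.9950/1.19844 = 0.8302

u ≈ 0.8302c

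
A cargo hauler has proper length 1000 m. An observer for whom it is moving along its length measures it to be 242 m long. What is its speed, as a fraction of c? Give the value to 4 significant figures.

β ≈ 0.9703

γ = L₀/L = 1000/242 = 4.13223
β = √(1 − 1/γ²) = 0.9703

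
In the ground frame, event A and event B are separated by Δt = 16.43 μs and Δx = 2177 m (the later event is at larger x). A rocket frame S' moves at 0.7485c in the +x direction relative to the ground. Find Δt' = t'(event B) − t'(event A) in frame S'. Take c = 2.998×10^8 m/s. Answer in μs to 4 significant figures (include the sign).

γ = 1/√(1 − 0.7485²) = 1.50799
Δt' = γ(Δt − vΔx/c²) = 1.50799 × (16.43 μs − 0.7485×2177 m / (2.998×10^8 m/s))
= 1.50799 × (10.9948 μs) = 16.58 μs

Δt' ≈ 16.58 μs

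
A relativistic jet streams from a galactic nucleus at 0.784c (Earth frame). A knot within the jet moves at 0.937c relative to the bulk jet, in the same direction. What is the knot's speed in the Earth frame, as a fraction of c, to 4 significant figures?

Relativistic velocity addition: u = (u' + v)/(1 + u'v/c²)
= (0.937 + 0.784)/(1 + 0.937×0.784) = 1.721/1.73461 = 0.9922

u ≈ 0.9922c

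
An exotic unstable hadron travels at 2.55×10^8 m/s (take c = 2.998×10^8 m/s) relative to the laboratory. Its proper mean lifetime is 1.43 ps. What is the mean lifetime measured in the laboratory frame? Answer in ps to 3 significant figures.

Δt ≈ 2.72 ps

β = v/c = 2.55×10^8 / 2.998×10^8 = 0.85057
γ = 1/√(1 − 0.85057²) = 1.9016
Time dilation: Δt = γτ₀ = 1.9016 × 1.43 ps = 2.72 ps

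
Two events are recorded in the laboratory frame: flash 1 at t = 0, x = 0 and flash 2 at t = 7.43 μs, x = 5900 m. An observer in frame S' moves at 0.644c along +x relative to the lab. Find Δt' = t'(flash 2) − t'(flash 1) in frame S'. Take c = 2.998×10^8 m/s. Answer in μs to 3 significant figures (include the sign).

Δt' ≈ -6.85 μs

γ = 1/√(1 − 0.644²) = 1.3071
Δt' = γ(Δt − vΔx/c²) = 1.3071 × (7.43 μs − 0.644×5900 m / (2.998×10^8 m/s))
= 1.3071 × (-5.2438 μs) = -6.85 μs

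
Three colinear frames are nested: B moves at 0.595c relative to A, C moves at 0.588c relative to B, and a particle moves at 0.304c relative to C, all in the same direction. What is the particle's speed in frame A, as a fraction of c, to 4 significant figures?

Compose boost 2: (0.588 + 0.595)/(1 + 0.588×0.595) = 1.183/1.34986 = 0.876387
Compose boost 3: (0.304 + 0.876387)/(1 + 0.304×0.876387) = 1.18039/1.26642 = 0.9321

u ≈ 0.9321c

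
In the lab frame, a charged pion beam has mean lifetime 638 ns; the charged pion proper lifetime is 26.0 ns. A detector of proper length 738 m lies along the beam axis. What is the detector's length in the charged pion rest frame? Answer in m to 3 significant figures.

Time dilation ⇒ γ = Δt/τ₀ = 638/26.0 = 24.538
Length contraction: L = L₀/γ = 738/24.538 = 30.1 m

L ≈ 30.1 m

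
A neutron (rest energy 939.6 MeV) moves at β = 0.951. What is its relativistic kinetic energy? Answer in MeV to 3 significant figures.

γ = 1/√(1 − 0.951²) = 3.2342
K = (γ − 1)m₀c² = (3.2342 − 1) × 939.6 MeV = 2.2342 × 939.6 MeV = 2100 MeV

K ≈ 2100 MeV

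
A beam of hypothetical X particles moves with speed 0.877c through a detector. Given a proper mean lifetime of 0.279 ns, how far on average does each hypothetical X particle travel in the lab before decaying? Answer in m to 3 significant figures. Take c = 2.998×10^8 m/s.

d ≈ 0.153 m

γ = 1/√(1 − 0.877²) = 2.0812
Dilated lifetime: Δt = γτ₀ = 2.0812 × 0.279 ns = 0.58066 ns
d = vΔt = 0.877c × 0.58066 ns = 2.6292×10^8 m/s × 5.8066×10^-10 s = 0.153 m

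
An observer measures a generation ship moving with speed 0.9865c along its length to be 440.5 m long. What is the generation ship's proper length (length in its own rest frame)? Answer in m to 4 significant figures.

γ = 1/√(1 − 0.9865²) = 6.10645
L₀ = γL = 6.10645 × 440.5 = 2690 m

L₀ ≈ 2690 m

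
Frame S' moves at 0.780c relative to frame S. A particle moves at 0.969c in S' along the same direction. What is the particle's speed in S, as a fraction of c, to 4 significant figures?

Relativistic velocity addition: u = (u' + v)/(1 + u'v/c²)
= (0.969 + 0.780)/(1 + 0.969×0.780) = 1.749/1.75582 = 0.9961

u ≈ 0.9961c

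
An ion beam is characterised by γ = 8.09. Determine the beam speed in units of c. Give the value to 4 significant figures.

β ≈ 0.9923

β = √(1 − 1/γ²) = √(1 − 1/8.09²) = √(0.984721) = 0.9923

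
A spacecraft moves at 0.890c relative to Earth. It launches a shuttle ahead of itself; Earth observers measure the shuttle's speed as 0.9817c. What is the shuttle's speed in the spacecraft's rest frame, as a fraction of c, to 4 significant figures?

u' ≈ 0.7261c

Inverse velocity addition: u' = (u − v)/(1 − uv/c²)
= (0.9817 − 0.890)/(1 − 0.9817×0.890) = 0.09170/0.126287 = 0.7261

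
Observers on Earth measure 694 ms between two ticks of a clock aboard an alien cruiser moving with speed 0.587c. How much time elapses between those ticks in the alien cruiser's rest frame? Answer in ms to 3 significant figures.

γ = 1/√(1 − 0.587²) = 1.2352
Proper time: τ₀ = Δt/γ = 694/1.2352 = 562 ms

τ₀ ≈ 562 ms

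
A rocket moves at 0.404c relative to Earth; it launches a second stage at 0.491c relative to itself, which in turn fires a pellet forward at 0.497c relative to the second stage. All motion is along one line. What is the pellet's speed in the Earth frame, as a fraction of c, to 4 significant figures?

u ≈ 0.9071c

Compose boost 2: (0.491 + 0.404)/(1 + 0.491×0.404) = 0.8950/1.19836 = 0.746852
Compose boost 3: (0.497 + 0.746852)/(1 + 0.497×0.746852) = 1.24385/1.37119 = 0.9071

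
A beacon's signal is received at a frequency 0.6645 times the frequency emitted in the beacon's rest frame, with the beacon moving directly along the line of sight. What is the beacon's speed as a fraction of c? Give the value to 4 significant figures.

f_obs/f_src = √((1−β)/(1+β)) = 0.6645  ⇒  (1−β)/(1+β) = 0.441560
β = |1 − D²|/(1 + D²) = |1 − 0.441560|/(1 + 0.441560) = 0.3874

β ≈ 0.3874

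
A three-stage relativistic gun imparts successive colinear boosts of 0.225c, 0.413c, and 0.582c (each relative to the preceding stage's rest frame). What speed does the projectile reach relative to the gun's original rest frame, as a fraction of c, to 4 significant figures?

Compose boost 2: (0.413 + 0.225)/(1 + 0.413×0.225) = 0.6380/1.09292 = 0.583755
Compose boost 3: (0.582 + 0.583755)/(1 + 0.582×0.583755) = 1.16575/1.33975 = 0.8701

u ≈ 0.8701c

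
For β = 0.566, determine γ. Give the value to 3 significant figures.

γ ≈ 1.21

γ = 1/√(1 − β²) = 1/√(1 − 0.566²) = 1/√(0.67964) = 1.21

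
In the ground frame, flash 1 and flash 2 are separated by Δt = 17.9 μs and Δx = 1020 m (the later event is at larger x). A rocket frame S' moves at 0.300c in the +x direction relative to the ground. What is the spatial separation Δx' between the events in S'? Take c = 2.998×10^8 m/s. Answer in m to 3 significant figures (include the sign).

Δx' ≈ -618 m

γ = 1/√(1 − 0.300²) = 1.0483
Δx' = γ(Δx − vΔt) = 1.0483 × (1020 m − 0.300×(2.998×10^8 m/s)×17.9×10^-6 s)
= 1.0483 × (-589.93 m) = -618 m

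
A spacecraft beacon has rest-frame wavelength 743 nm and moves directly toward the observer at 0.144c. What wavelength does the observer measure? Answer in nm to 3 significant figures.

Relativistic Doppler: λ_obs = λ_src √((1−β)/(1+β))
= 743 × √(0.85600/1.1440) = 743 × 0.86502 = 643 nm

λ_obs ≈ 643 nm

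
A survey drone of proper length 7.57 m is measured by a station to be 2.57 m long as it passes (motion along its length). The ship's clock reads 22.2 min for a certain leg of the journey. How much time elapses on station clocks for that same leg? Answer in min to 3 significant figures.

Δt ≈ 65.4 min

Length contraction ⇒ γ = L₀/L = 7.57/2.57 = 2.9455
Time dilation: Δt = γτ₀ = 2.9455 × 22.2 min = 65.4 min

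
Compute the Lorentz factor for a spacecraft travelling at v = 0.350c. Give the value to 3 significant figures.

γ = 1/√(1 − β²) = 1/√(1 − 0.350²) = 1/√(0.87750) = 1.07

γ ≈ 1.07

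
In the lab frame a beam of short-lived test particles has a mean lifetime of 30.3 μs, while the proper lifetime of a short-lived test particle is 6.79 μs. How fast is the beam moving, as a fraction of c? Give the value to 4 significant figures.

β ≈ 0.9746

γ = Δt/τ₀ = 30.3/6.79 = 4.46244
β = √(1 − 1/γ²) = √(1 − 1/4.46244²) = 0.9746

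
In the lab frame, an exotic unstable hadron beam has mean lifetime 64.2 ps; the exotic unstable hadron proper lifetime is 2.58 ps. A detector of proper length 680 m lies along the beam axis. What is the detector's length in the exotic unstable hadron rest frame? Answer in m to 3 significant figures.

L ≈ 27.3 m

Time dilation ⇒ γ = Δt/τ₀ = 64.2/2.58 = 24.884
Length contraction: L = L₀/γ = 680/24.884 = 27.3 m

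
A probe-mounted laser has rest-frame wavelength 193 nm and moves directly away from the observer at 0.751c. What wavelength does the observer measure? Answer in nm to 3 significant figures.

λ_obs ≈ 512 nm

Relativistic Doppler: λ_obs = λ_src √((1+β)/(1−β))
= 193 × √(1.7510/0.24900) = 193 × 2.6518 = 512 nm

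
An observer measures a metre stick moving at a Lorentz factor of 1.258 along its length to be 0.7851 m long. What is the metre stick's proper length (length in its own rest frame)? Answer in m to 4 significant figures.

γ = 1.258 (given)
L₀ = γL = 1.258 × 0.7851 = 0.9877 m

L₀ ≈ 0.9877 m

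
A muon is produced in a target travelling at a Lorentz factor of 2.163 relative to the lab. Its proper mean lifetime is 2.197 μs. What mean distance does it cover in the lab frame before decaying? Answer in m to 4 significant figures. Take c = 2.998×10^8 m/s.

β = √(1 − 1/γ²) = √(1 − 1/2.163²) = 0.886713
Dilated lifetime: Δt = γτ₀ = 2.163 × 2.197 μs = 4.75211 μs
d = vΔt = 0.886713c × 4.75211 μs = 2.65836×10^8 m/s × 4.75211×10^-6 s = 1263 m

d ≈ 1263 m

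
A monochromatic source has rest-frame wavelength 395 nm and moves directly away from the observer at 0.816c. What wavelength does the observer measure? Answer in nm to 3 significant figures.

λ_obs ≈ 1240 nm

Relativistic Doppler: λ_obs = λ_src √((1+β)/(1−β))
= 395 × √(1.8160/0.18400) = 395 × 3.1416 = 1240 nm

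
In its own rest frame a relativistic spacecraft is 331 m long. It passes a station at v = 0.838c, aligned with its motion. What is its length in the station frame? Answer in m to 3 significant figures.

γ = 1/√(1 − 0.838²) = 1.8326
Length contraction: L = L₀/γ = 331/1.8326 = 181 m

L ≈ 181 m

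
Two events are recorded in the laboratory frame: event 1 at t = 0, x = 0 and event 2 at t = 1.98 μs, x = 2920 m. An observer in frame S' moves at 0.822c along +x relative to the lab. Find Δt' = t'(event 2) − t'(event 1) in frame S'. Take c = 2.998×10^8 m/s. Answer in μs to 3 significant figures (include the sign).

Δt' ≈ -10.6 μs

γ = 1/√(1 − 0.822²) = 1.7560
Δt' = γ(Δt − vΔx/c²) = 1.7560 × (1.98 μs − 0.822×2920 m / (2.998×10^8 m/s))
= 1.7560 × (-6.0261 μs) = -10.6 μs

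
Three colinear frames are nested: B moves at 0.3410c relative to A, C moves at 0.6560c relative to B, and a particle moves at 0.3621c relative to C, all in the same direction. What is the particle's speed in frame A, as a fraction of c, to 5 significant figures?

u ≈ 0.90875c

Compose boost 2: (0.6560 + 0.3410)/(1 + 0.6560×0.3410) = 0.99700/1.223696 = 0.8147448
Compose boost 3: (0.3621 + 0.8147448)/(1 + 0.3621×0.8147448) = 1.176845/1.295019 = 0.90875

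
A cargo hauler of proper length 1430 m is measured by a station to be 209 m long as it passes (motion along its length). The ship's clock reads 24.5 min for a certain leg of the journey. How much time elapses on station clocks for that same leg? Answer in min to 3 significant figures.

Δt ≈ 168 min

Length contraction ⇒ γ = L₀/L = 1430/209 = 6.8421
Time dilation: Δt = γτ₀ = 6.8421 × 24.5 min = 168 min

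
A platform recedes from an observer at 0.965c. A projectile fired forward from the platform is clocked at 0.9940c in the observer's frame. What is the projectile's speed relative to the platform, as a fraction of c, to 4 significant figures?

u' ≈ 0.7110c

Inverse velocity addition: u' = (u − v)/(1 − uv/c²)
= (0.9940 − 0.965)/(1 − 0.9940×0.965) = 0.02900/0.0407900 = 0.7110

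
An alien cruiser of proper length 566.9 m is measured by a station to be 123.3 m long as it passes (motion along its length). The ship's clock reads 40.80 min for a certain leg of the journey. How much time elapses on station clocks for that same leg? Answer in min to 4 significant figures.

Δt ≈ 187.6 min

Length contraction ⇒ γ = L₀/L = 566.9/123.3 = 4.59773
Time dilation: Δt = γτ₀ = 4.59773 × 40.80 min = 187.6 min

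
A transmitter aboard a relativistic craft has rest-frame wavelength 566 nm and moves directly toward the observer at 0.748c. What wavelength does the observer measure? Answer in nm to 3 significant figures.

λ_obs ≈ 215 nm

Relativistic Doppler: λ_obs = λ_src √((1−β)/(1+β))
= 566 × √(0.25200/1.7480) = 566 × 0.37969 = 215 nm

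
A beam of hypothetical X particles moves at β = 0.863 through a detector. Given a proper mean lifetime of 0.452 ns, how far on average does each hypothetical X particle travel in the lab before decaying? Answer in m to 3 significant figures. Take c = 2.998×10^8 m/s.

d ≈ 0.231 m

γ = 1/√(1 − 0.863²) = 1.9794
Dilated lifetime: Δt = γτ₀ = 1.9794 × 0.452 ns = 0.89469 ns
d = vΔt = 0.863c × 0.89469 ns = 2.5873×10^8 m/s × 8.9469×10^-10 s = 0.231 m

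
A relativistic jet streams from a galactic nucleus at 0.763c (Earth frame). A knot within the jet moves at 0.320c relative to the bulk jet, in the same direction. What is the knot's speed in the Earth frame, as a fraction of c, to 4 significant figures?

u ≈ 0.8705c

Relativistic velocity addition: u = (u' + v)/(1 + u'v/c²)
= (0.320 + 0.763)/(1 + 0.320×0.763) = 1.083/1.24416 = 0.8705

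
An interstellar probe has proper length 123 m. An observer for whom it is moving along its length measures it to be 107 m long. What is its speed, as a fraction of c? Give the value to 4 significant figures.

β ≈ 0.4932

γ = L₀/L = 123/107 = 1.14953
β = √(1 − 1/γ²) = 0.4932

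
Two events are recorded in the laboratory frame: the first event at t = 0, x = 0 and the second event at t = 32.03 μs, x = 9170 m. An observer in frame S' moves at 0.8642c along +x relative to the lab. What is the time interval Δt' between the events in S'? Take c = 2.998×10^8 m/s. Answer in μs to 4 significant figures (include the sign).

Δt' ≈ 11.12 μs

γ = 1/√(1 − 0.8642²) = 1.98749
Δt' = γ(Δt − vΔx/c²) = 1.98749 × (32.03 μs − 0.8642×9170 m / (2.998×10^8 m/s))
= 1.98749 × (5.59666 μs) = 11.12 μs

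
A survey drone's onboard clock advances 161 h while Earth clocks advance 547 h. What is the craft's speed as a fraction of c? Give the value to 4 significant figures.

β ≈ 0.9557

γ = Δt/τ₀ = 547/161 = 3.39752
β = √(1 − 1/γ²) = √(1 − 1/3.39752²) = 0.9557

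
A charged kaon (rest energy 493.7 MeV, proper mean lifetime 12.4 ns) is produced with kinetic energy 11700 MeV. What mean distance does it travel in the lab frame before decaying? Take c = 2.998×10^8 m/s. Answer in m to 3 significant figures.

γ = 1 + K/(m₀c²) = 1 + 11700/493.7 = 24.699
β = √(1 − 1/γ²) = 0.99918
Dilated lifetime: γτ₀ = 24.699 × 12.4 ns = 306.26 ns
d = βc·γτ₀ = 0.99918 × (2.998×10^8 m/s) × 3.0626×10^-7 s = 91.7 m

d ≈ 91.7 m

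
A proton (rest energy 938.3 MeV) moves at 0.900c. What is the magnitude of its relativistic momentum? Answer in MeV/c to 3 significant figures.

γ = 1/√(1 − 0.900²) = 2.2942
p = γβm₀c = 2.2942 × 0.900 × 938.3 MeV/c = 1940 MeV/c

p ≈ 1940 MeV/c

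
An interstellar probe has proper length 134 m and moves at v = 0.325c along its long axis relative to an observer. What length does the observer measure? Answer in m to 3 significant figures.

γ = 1/√(1 − 0.325²) = 1.0574
Length contraction: L = L₀/γ = 134/1.0574 = 127 m

L ≈ 127 m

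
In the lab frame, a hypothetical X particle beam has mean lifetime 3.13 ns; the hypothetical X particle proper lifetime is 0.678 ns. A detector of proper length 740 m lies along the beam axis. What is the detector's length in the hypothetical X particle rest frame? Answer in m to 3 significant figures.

Time dilation ⇒ γ = Δt/τ₀ = 3.13/0.678 = 4.6165
Length contraction: L = L₀/γ = 740/4.6165 = 160 m

L ≈ 160 m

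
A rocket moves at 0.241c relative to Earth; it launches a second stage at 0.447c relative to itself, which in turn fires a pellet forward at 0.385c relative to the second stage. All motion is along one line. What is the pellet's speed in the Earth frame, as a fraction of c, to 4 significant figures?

u ≈ 0.8119c

Compose boost 2: (0.447 + 0.241)/(1 + 0.447×0.241) = 0.6880/1.10773 = 0.621092
Compose boost 3: (0.385 + 0.621092)/(1 + 0.385×0.621092) = 1.00609/1.23912 = 0.8119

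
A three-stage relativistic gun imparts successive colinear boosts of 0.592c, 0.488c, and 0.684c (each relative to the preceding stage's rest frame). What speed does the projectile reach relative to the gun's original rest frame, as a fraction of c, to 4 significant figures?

u ≈ 0.9674c

Compose boost 2: (0.488 + 0.592)/(1 + 0.488×0.592) = 1.080/1.28890 = 0.837926
Compose boost 3: (0.684 + 0.837926)/(1 + 0.684×0.837926) = 1.52193/1.57314 = 0.9674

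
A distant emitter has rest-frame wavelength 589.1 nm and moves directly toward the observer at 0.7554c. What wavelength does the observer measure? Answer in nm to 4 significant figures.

λ_obs ≈ 219.9 nm

Relativistic Doppler: λ_obs = λ_src √((1−β)/(1+β))
= 589.1 × √(0.244600/1.75540) = 589.1 × 0.373285 = 219.9 nm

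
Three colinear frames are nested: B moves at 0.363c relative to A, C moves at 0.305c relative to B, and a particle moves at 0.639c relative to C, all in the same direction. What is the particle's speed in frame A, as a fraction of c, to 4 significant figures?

u ≈ 0.8961c

Compose boost 2: (0.305 + 0.363)/(1 + 0.305×0.363) = 0.6680/1.11071 = 0.601414
Compose boost 3: (0.639 + 0.601414)/(1 + 0.639×0.601414) = 1.24041/1.38430 = 0.8961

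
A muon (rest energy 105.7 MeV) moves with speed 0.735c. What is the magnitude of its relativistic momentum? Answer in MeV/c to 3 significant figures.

γ = 1/√(1 − 0.735²) = 1.4748
p = γβm₀c = 1.4748 × 0.735 × 105.7 MeV/c = 115 MeV/c

p ≈ 115 MeV/c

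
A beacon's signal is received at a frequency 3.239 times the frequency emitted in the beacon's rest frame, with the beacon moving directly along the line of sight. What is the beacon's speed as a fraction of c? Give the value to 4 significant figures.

f_obs/f_src = √((1+β)/(1−β)) = 3.239  ⇒  (1+β)/(1−β) = 10.4911
β = |1 − D²|/(1 + D²) = |1 − 10.4911|/(1 + 10.4911) = 0.8260

β ≈ 0.8260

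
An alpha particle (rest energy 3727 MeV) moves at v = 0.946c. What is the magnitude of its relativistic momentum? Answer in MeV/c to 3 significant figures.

γ = 1/√(1 − 0.946²) = 3.0848
p = γβm₀c = 3.0848 × 0.946 × 3727 MeV/c = 10900 MeV/c

p ≈ 10900 MeV/c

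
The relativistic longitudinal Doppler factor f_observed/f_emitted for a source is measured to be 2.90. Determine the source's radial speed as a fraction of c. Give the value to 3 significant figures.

f_obs/f_src = √((1+β)/(1−β)) = 2.90  ⇒  (1+β)/(1−β) = 8.4100
β = |1 − D²|/(1 + D²) = |1 − 8.4100|/(1 + 8.4100) = 0.787

β ≈ 0.787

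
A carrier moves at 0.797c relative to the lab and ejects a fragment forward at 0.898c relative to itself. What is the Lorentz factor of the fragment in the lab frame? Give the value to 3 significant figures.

u_lab = (0.898 + 0.797)/(1 + 0.898×0.797) = 1.695/1.71571 = 0.987931
γ = 1/√(1 − 0.987931²) = 6.46

γ ≈ 6.46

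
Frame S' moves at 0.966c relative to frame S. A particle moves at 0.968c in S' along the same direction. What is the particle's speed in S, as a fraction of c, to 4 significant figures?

u ≈ 0.9994c

Relativistic velocity addition: u = (u' + v)/(1 + u'v/c²)
= (0.968 + 0.966)/(1 + 0.968×0.966) = 1.934/1.93509 = 0.9994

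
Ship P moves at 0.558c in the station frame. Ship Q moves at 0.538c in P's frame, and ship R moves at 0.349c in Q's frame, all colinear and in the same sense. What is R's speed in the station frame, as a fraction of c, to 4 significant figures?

u ≈ 0.9210c

Compose boost 2: (0.538 + 0.558)/(1 + 0.538×0.558) = 1.096/1.30020 = 0.842945
Compose boost 3: (0.349 + 0.842945)/(1 + 0.349×0.842945) = 1.19194/1.29419 = 0.9210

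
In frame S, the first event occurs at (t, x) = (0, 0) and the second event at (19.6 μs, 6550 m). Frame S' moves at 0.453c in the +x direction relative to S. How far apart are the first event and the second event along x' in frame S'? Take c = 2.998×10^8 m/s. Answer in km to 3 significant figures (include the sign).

γ = 1/√(1 − 0.453²) = 1.1217
Δx' = γ(Δx − vΔt) = 1.1217 × (6550 m − 0.453×(2.998×10^8 m/s)×19.6×10^-6 s)
= 1.1217 × (3888.1 m) = 4.36 km

Δx' ≈ 4.36 km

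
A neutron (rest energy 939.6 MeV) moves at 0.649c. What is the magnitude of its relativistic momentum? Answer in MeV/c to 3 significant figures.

p ≈ 802 MeV/c

γ = 1/√(1 − 0.649²) = 1.3144
p = γβm₀c = 1.3144 × 0.649 × 939.6 MeV/c = 802 MeV/c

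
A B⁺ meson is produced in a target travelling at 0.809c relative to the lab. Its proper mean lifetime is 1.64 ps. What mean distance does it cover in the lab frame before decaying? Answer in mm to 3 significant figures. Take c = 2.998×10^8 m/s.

γ = 1/√(1 − 0.809²) = 1.7012
Dilated lifetime: Δt = γτ₀ = 1.7012 × 1.64 ps = 2.7900 ps
d = vΔt = 0.809c × 2.7900 ps = 2.4254×10^8 m/s × 2.7900×10^-12 s = 0.677 mm

d ≈ 0.677 mm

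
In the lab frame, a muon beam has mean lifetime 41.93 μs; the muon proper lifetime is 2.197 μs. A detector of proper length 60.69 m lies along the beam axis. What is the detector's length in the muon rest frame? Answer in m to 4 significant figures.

L ≈ 3.180 m

Time dilation ⇒ γ = Δt/τ₀ = 41.93/2.197 = 19.0851
Length contraction: L = L₀/γ = 60.69/19.0851 = 3.180 m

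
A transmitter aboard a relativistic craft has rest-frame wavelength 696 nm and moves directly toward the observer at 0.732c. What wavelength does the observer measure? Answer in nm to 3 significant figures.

λ_obs ≈ 274 nm

Relativistic Doppler: λ_obs = λ_src √((1−β)/(1+β))
= 696 × √(0.26800/1.7320) = 696 × 0.39336 = 274 nm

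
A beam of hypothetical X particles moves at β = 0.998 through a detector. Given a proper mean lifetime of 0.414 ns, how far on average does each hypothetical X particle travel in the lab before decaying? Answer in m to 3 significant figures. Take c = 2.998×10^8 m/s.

d ≈ 1.96 m

γ = 1/√(1 − 0.998²) = 15.819
Dilated lifetime: Δt = γτ₀ = 15.819 × 0.414 ns = 6.5492 ns
d = vΔt = 0.998c × 6.5492 ns = 2.9920×10^8 m/s × 6.5492×10^-9 s = 1.96 m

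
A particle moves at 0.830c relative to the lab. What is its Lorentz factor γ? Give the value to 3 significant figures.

γ = 1/√(1 − β²) = 1/√(1 − 0.830²) = 1/√(0.31110) = 1.79

γ ≈ 1.79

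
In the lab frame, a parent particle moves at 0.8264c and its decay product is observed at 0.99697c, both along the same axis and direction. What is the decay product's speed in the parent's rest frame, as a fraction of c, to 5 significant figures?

Inverse velocity addition: u' = (u − v)/(1 − uv/c²)
= (0.99697 − 0.8264)/(1 − 0.99697×0.8264) = 0.17057/0.1761040 = 0.96858

u' ≈ 0.96858c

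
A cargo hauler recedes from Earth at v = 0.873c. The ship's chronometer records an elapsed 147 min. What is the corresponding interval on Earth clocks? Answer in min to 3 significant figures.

γ = 1/√(1 − 0.873²) = 2.0504
Time dilation: Δt = γτ₀ = 2.0504 × 147 min = 301 min

Δt ≈ 301 min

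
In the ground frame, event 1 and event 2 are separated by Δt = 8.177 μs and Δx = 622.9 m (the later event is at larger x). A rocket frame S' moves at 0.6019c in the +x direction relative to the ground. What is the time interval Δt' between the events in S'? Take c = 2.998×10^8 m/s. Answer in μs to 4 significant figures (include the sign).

γ = 1/√(1 − 0.6019²) = 1.25224
Δt' = γ(Δt − vΔx/c²) = 1.25224 × (8.177 μs − 0.6019×622.9 m / (2.998×10^8 m/s))
= 1.25224 × (6.92642 μs) = 8.674 μs

Δt' ≈ 8.674 μs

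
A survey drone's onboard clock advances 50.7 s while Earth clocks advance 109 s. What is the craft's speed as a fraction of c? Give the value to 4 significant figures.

γ = Δt/τ₀ = 109/50.7 = 2.14990
β = √(1 − 1/γ²) = √(1 − 1/2.14990²) = 0.8852

β ≈ 0.8852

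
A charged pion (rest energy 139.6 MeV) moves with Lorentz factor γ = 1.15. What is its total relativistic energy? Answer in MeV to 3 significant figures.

γ = 1.15 (given)
E = γm₀c² = 1.15 × 139.6 MeV = 161 MeV

E ≈ 161 MeV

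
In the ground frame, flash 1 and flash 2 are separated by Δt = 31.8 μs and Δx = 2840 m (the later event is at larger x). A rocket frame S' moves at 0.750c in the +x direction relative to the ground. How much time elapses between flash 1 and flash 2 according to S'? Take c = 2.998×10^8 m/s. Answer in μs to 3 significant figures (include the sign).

γ = 1/√(1 − 0.750²) = 1.5119
Δt' = γ(Δt − vΔx/c²) = 1.5119 × (31.8 μs − 0.750×2840 m / (2.998×10^8 m/s))
= 1.5119 × (24.695 μs) = 37.3 μs

Δt' ≈ 37.3 μs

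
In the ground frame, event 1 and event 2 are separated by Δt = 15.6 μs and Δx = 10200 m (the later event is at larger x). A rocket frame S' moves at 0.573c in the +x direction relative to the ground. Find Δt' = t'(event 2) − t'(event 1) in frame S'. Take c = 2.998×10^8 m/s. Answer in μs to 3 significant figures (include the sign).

γ = 1/√(1 − 0.573²) = 1.2202
Δt' = γ(Δt − vΔx/c²) = 1.2202 × (15.6 μs − 0.573×10200 m / (2.998×10^8 m/s))
= 1.2202 × (-3.8950 μs) = -4.75 μs

Δt' ≈ -4.75 μs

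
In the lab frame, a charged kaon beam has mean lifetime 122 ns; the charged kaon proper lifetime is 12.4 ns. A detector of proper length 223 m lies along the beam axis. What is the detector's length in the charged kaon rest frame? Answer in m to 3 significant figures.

L ≈ 22.7 m

Time dilation ⇒ γ = Δt/τ₀ = 122/12.4 = 9.8387
Length contraction: L = L₀/γ = 223/9.8387 = 22.7 m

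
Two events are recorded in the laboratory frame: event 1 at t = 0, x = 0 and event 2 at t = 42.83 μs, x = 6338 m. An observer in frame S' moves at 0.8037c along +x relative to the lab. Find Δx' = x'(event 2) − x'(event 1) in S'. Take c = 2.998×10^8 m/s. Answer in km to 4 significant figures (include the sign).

γ = 1/√(1 − 0.8037²) = 1.68057
Δx' = γ(Δx − vΔt) = 1.68057 × (6338 m − 0.8037×(2.998×10^8 m/s)×42.83×10^-6 s)
= 1.68057 × (-3981.86 m) = -6.692 km

Δx' ≈ -6.692 km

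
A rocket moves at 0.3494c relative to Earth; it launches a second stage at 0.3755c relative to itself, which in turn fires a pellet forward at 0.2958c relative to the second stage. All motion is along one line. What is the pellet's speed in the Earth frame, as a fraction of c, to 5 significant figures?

u ≈ 0.78737c

Compose boost 2: (0.3755 + 0.3494)/(1 + 0.3755×0.3494) = 0.72490/1.131200 = 0.6408241
Compose boost 3: (0.2958 + 0.6408241)/(1 + 0.2958×0.6408241) = 0.9366241/1.189556 = 0.78737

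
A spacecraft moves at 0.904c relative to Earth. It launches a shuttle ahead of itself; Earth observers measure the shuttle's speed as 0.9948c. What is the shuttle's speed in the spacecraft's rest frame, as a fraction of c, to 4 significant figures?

u' ≈ 0.9017c

Inverse velocity addition: u' = (u − v)/(1 − uv/c²)
= (0.9948 − 0.904)/(1 − 0.9948×0.904) = 0.09080/0.100701 = 0.9017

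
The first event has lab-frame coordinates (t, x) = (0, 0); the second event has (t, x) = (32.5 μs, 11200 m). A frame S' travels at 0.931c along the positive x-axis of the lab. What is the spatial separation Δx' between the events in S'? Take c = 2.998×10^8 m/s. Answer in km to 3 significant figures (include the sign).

Δx' ≈ 5.83 km

γ = 1/√(1 − 0.931²) = 2.7396
Δx' = γ(Δx − vΔt) = 2.7396 × (11200 m − 0.931×(2.998×10^8 m/s)×32.5×10^-6 s)
= 2.7396 × (2128.8 m) = 5.83 km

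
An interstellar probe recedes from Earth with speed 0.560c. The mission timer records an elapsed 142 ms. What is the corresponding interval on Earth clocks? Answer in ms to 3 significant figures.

γ = 1/√(1 − 0.560²) = 1.2070
Time dilation: Δt = γτ₀ = 1.2070 × 142 ms = 171 ms

Δt ≈ 171 ms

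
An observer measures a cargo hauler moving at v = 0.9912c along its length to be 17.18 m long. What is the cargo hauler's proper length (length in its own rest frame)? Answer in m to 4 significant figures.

γ = 1/√(1 − 0.9912²) = 7.55442
L₀ = γL = 7.55442 × 17.18 = 129.8 m

L₀ ≈ 129.8 m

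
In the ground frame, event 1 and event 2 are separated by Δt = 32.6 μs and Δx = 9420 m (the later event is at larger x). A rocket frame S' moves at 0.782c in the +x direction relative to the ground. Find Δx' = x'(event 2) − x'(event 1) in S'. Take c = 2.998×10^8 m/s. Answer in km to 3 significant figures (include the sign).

γ = 1/√(1 − 0.782²) = 1.6044
Δx' = γ(Δx − vΔt) = 1.6044 × (9420 m − 0.782×(2.998×10^8 m/s)×32.6×10^-6 s)
= 1.6044 × (1777.1 m) = 2.85 km

Δx' ≈ 2.85 km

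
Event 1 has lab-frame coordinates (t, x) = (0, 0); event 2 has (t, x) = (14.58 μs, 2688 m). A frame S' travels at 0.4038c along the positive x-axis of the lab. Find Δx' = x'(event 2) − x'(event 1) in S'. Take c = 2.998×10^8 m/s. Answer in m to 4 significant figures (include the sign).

Δx' ≈ 1009 m

γ = 1/√(1 − 0.4038²) = 1.09308
Δx' = γ(Δx − vΔt) = 1.09308 × (2688 m − 0.4038×(2.998×10^8 m/s)×14.58×10^-6 s)
= 1.09308 × (922.956 m) = 1009 m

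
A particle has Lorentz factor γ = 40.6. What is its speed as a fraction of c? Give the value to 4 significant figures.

β = √(1 − 1/γ²) = √(1 − 1/40.6²) = √(0.999393) = 0.9997

β ≈ 0.9997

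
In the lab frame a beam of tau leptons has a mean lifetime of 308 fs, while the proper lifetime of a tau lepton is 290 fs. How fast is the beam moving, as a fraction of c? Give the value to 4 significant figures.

γ = Δt/τ₀ = 308/290 = 1.06207
β = √(1 − 1/γ²) = √(1 − 1/1.06207²) = 0.3368

β ≈ 0.3368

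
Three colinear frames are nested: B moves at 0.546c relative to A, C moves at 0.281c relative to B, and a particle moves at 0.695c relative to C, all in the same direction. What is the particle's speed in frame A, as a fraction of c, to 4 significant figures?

Compose boost 2: (0.281 + 0.546)/(1 + 0.281×0.546) = 0.8270/1.15343 = 0.716994
Compose boost 3: (0.695 + 0.716994)/(1 + 0.695×0.716994) = 1.41199/1.49831 = 0.9424

u ≈ 0.9424c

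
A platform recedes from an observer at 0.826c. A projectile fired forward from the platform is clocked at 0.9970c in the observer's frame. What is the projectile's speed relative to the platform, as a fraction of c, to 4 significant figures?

Inverse velocity addition: u' = (u − v)/(1 − uv/c²)
= (0.9970 − 0.826)/(1 − 0.9970×0.826) = 0.1710/0.176478 = 0.9690

u' ≈ 0.9690c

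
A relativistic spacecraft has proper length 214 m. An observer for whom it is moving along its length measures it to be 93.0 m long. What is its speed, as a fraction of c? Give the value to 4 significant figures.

β ≈ 0.9006

γ = L₀/L = 214/93.0 = 2.30108
β = √(1 − 1/γ²) = 0.9006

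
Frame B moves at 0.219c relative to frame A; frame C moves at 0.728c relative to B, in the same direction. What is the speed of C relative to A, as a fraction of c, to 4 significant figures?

Compose boost 2: (0.728 + 0.219)/(1 + 0.728×0.219) = 0.9470/1.15943 = 0.8168

u ≈ 0.8168c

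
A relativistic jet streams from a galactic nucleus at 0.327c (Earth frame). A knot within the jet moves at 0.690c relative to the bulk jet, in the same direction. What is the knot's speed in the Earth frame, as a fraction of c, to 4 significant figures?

Relativistic velocity addition: u = (u' + v)/(1 + u'v/c²)
= (0.690 + 0.327)/(1 + 0.690×0.327) = 1.017/1.22563 = 0.8298

u ≈ 0.8298c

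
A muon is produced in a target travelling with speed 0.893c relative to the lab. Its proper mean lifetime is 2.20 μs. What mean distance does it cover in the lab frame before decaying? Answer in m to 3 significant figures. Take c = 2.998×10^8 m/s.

d ≈ 1310 m

γ = 1/√(1 − 0.893²) = 2.2219
Dilated lifetime: Δt = γτ₀ = 2.2219 × 2.20 μs = 4.8883 μs
d = vΔt = 0.893c × 4.8883 μs = 2.6772×10^8 m/s × 4.8883×10^-6 s = 1310 m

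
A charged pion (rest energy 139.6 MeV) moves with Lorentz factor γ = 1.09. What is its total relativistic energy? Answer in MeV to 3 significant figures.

E ≈ 152 MeV

γ = 1.09 (given)
E = γm₀c² = 1.09 × 139.6 MeV = 152 MeV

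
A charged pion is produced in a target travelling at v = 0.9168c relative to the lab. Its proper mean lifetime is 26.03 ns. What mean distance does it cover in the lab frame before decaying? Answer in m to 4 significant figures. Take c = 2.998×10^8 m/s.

d ≈ 17.92 m

γ = 1/√(1 − 0.9168²) = 2.50409
Dilated lifetime: Δt = γτ₀ = 2.50409 × 26.03 ns = 65.1815 ns
d = vΔt = 0.9168c × 65.1815 ns = 2.74857×10^8 m/s × 6.51815×10^-8 s = 17.92 m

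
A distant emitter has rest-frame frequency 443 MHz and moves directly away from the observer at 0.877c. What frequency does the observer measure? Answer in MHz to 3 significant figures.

Relativistic Doppler: f_obs = f_src √((1−β)/(1+β))
= 443 × √(0.12300/1.8770) = 443 × 0.25599 = 113 MHz

f_obs ≈ 113 MHz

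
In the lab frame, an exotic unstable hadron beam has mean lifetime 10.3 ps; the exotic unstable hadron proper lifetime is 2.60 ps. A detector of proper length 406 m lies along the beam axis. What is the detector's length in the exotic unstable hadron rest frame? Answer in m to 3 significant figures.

Time dilation ⇒ γ = Δt/τ₀ = 10.3/2.60 = 3.9615
Length contraction: L = L₀/γ = 406/3.9615 = 102 m

L ≈ 102 m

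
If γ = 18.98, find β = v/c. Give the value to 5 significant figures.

β ≈ 0.99861

β = √(1 − 1/γ²) = √(1 − 1/18.98²) = √(0.9972241) = 0.99861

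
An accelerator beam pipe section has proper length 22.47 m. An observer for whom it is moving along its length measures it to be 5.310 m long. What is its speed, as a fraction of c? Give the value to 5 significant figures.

β ≈ 0.97168

γ = L₀/L = 22.47/5.310 = 4.231638
β = √(1 − 1/γ²) = 0.97168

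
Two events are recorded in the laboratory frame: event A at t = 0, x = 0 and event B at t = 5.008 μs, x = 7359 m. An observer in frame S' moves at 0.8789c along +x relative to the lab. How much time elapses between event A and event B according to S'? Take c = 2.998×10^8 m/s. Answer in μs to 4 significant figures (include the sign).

Δt' ≈ -34.73 μs

γ = 1/√(1 − 0.8789²) = 2.09641
Δt' = γ(Δt − vΔx/c²) = 2.09641 × (5.008 μs − 0.8789×7359 m / (2.998×10^8 m/s))
= 2.09641 × (-16.5658 μs) = -34.73 μs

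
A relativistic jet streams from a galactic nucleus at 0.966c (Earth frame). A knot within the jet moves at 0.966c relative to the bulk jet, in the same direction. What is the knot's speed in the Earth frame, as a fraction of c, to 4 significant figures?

u ≈ 0.9994c

Relativistic velocity addition: u = (u' + v)/(1 + u'v/c²)
= (0.966 + 0.966)/(1 + 0.966×0.966) = 1.932/1.93316 = 0.9994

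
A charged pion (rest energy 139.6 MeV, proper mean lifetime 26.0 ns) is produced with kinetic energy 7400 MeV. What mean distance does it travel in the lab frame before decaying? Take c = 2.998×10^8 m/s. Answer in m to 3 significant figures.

d ≈ 421 m

γ = 1 + K/(m₀c²) = 1 + 7400/139.6 = 54.009
β = √(1 − 1/γ²) = 0.99983
Dilated lifetime: γτ₀ = 54.009 × 26.0 ns = 1404.2 ns
d = βc·γτ₀ = 0.99983 × (2.998×10^8 m/s) × 1.4042×10^-6 s = 421 m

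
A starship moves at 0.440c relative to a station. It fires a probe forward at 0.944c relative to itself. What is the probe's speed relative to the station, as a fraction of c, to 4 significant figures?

Relativistic velocity addition: u = (u' + v)/(1 + u'v/c²)
= (0.944 + 0.440)/(1 + 0.944×0.440) = 1.384/1.41536 = 0.9778

u ≈ 0.9778c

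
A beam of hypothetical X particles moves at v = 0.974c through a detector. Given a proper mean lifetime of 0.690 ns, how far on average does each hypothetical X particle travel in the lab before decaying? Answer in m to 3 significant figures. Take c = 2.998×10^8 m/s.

d ≈ 0.889 m

γ = 1/√(1 − 0.974²) = 4.4141
Dilated lifetime: Δt = γτ₀ = 4.4141 × 0.690 ns = 3.0457 ns
d = vΔt = 0.974c × 3.0457 ns = 2.9201×10^8 m/s × 3.0457×10^-9 s = 0.889 m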